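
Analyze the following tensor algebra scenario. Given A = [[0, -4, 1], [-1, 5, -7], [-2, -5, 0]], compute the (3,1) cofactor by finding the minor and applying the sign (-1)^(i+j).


To find cofactor C_{31}, delete row 3 and column 1.
The resulting 2x2 submatrix is: [[-4, 1], [5, -7]]
Minor M_{31} = -4*-7 - 1*5
  = 28 - 5 = 23
Sign = (-1)^(3+1) = (-1)^4 = 1
Cofactor C_{31} = 1 * 23 = 23

23


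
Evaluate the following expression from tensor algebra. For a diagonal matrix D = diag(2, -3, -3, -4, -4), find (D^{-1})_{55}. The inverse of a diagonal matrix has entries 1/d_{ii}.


For a diagonal matrix, the inverse has entries (D^{-1})_{ii} = 1/d_{ii}.
The diagonal entries are: d_{11} = 2, d_{22} = -3, d_{33} = -3, d_{44} = -4, d_{55} = -4
We need (D^{-1})_{55} = 1/d_{55} = 1/-4 = -1/4

-1/4


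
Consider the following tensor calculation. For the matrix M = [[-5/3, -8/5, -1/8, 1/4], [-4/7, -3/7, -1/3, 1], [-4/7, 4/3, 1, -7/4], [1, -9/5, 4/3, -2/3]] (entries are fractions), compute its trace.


The trace is the sum of diagonal entries.
Diagonal: M[1,1] = -5/3, M[2,2] = -3/7, M[3,3] = 1, M[4,4] = -2/3
Tr(M) = -5/3 + -3/7 + 1 + -2/3
Computing step by step:
After adding M[1,1]: -5/3
After adding M[2,2]: -44/21
After adding M[3,3]: -23/21
After adding M[4,4]: -37/21
Tr(M) = -37/21

-37/21


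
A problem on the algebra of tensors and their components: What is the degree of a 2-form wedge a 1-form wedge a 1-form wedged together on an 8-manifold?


The degree of a wedge product is the sum of the degrees of the individual forms.
Degrees: 2, 1, 1
Total degree = 2 + 1 + 1 = 4

4


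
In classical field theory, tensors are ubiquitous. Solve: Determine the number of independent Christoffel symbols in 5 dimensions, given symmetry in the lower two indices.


Christoffel symbols Gamma^k_{ij} are symmetric in i,j, so there are d * d(d+1)/2 independent symbols.
d = 5
d(d+1)/2 = 5 * 6 / 2 = 15
Total = 5 * 15 = 75

75


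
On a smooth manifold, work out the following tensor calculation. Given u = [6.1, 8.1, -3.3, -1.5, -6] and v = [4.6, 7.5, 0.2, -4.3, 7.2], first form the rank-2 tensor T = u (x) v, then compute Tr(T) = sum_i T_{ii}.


The outer product gives T_{ij} = u_i v_j.
The trace (contraction) is Tr(T) = sum_i T_{ii} = sum_i u_i v_i.
Diagonal entries:
T_{11} = u_1 * v_1 = 6.1 * 4.6 = 28.06
T_{22} = u_2 * v_2 = 8.1 * 7.5 = 60.75
T_{33} = u_3 * v_3 = -3.3 * 0.2 = -0.66
T_{44} = u_4 * v_4 = -1.5 * -4.3 = 6.45
T_{55} = u_5 * v_5 = -6 * 7.2 = -43.2
Tr(T) = 28.06 + 60.75 + -0.66 + 6.45 + -43.2 = 51.4

51.4


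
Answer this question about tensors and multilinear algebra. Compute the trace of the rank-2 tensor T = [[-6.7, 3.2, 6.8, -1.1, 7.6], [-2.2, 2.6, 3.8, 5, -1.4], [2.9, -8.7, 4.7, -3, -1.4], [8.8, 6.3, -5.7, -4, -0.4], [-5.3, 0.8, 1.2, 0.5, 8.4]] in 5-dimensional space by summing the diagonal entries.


The contraction (trace) of a rank-2 tensor is the sum of its diagonal elements.
Diagonal entries: A[1,1] = -6.7, A[2,2] = 2.6, A[3,3] = 4.7, A[4,4] = -4, A[5,5] = 8.4
Tr(A) = -6.7 + 2.6 + 4.7 + -4 + 8.4 = 5

5


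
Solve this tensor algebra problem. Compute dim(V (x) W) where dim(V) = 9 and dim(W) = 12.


The dimension of a tensor product is the product of dimensions.
dim(V) = 9, dim(W) = 12
dim(V (x) W) = 9 * 12 = 108

108


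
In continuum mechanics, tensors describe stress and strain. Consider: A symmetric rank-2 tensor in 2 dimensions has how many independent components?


A symmetric rank-2 tensor in d dimensions has d(d+1)/2 independent components.
d = 2
d(d+1)/2 = 2 * 3 / 2 = 6 / 2 = 3

3


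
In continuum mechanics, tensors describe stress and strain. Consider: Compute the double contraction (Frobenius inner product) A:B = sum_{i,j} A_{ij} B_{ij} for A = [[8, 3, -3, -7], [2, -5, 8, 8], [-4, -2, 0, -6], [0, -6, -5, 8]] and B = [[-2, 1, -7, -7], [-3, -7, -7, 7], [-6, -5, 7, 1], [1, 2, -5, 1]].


A:B = sum over all i,j of A_{ij} * B_{ij}.
Row 1: 8*-2=-16, 3*1=3, -3*-7=21, -7*-7=49 => row sum = 57
Row 2: 2*-3=-6, -5*-7=35, 8*-7=-56, 8*7=56 => row sum = 29
Row 3: -4*-6=24, -2*-5=10, 0*7=0, -6*1=-6 => row sum = 28
Row 4: 0*1=0, -6*2=-12, -5*-5=25, 8*1=8 => row sum = 21
Total = 57 + 29 + 28 + 21 = 135

135


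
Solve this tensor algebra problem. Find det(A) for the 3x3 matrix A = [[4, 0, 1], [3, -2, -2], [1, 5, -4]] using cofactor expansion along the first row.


Expanding along the first row, det(A) = a11*M_11 - a12*M_12 + a13*M_13, where M_1j is the (1,j) minor.
Minor M_11 = -2*-4 - -2*5 = 18
Minor M_12 = 3*-4 - -2*1 = -10
Minor M_13 = 3*5 - -2*1 = 17
det = 4*(18) - 0*(-10) + 1*(17)
    = 72 - 0 + 17
    = 89

89


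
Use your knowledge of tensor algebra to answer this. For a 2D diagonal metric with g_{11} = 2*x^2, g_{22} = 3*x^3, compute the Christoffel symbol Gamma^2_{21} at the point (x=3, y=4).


For a diagonal metric, Gamma^k_{ij} = (1/2) g^{kk} (dg_{ik}/dx_j + dg_{jk}/dx_i - dg_{ij}/dx_k).
The metric is diagonal, so g_{ab} = 0 for a != b.
At the given point: g_{11} = 18, g_{22} = 81
g^{22} = 1/81
dg_{22}/dx_1 = dg_{22}/dx_1 = 81
dg_{12}/dx_2 = 0 (off-diagonal)
dg_{21}/dx_2 = 0 (off-diagonal)
Numerator = 81 + 0 - 0 = 81
Gamma^2_{21} = 81 / (2 * 81) = 1/2

1/2


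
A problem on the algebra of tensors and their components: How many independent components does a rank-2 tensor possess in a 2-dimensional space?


The number of components of a rank-r tensor in d dimensions is d^r.
Here d = 2 and r = 2.
2^2 = 4

4


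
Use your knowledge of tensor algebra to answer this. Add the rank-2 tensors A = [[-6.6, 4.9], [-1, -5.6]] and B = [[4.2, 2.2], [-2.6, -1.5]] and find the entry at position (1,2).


Tensor addition is component-wise: (A + B)_{ij} = A_{ij} + B_{ij}.
A_{12} = 4.9
B_{12} = 2.2
(A + B)_{12} = 4.9 + 2.2 = 7.1

7.1


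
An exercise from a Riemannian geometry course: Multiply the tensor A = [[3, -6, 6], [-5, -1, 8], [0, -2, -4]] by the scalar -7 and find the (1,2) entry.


Scalar multiplication: (cA)_{ij} = c * A_{ij}.
c = -7
A_{12} = -6
(cA)_{12} = -7 * -6 = 42

42


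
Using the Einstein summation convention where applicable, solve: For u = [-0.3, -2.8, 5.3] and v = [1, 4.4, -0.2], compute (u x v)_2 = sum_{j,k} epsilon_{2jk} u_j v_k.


(u x v)_2 = sum_{j,k} epsilon_{2jk} u_j v_k. Only permutations of (1,2,3) contribute; the two non-zero terms are:
eps_{213} u_1 v_3 = -1 * -0.3 * -0.2 = -0.06
eps_{231} u_3 v_1 = 1 * 5.3 * 1 = 5.3
(u x v)_2 = 5.24

5.24


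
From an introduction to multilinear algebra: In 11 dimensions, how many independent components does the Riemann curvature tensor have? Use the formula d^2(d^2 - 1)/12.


The Riemann tensor in d dimensions has d^2(d^2 - 1)/12 independent components.
d = 11, so d^2 = 121
d^2 - 1 = 120
d^2(d^2 - 1) = 121 * 120 = 14520
Divide by 12: 14520 / 12 = 1210

1210


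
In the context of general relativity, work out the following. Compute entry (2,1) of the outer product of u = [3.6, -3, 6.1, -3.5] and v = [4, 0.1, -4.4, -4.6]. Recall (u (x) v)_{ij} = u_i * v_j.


The outer product entry T_{ij} = u_i * v_j.
We need i=2, j=1.
u_2 = -3, v_1 = 4
T_{2,1} = -3 * 4 = -12

-12


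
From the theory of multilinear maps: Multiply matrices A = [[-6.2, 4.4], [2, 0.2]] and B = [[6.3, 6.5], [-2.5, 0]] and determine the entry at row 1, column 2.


(AB)_{ij} = sum_k A_{ik} B_{kj}.
For i=1, j=2:
A_{11} * B_{12} = -6.2 * 6.5 = -40.3
A_{12} * B_{22} = 4.4 * 0 = 0
Sum = -40.3 + 0 = -40.3

-40.3


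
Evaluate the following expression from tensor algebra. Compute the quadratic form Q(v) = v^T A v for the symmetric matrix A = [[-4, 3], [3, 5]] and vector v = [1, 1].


First compute Av:
(Av)_1 = -4*1 + 3*1 = -1
(Av)_2 = 3*1 + 5*1 = 8
Av = [-1, 8]
Then v^T (Av) = 1*-1 + 1*8
= -1 + 8 = 7

7


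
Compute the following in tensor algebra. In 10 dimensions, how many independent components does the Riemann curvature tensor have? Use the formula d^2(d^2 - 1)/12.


The Riemann tensor in d dimensions has d^2(d^2 - 1)/12 independent components.
d = 10, so d^2 = 100
d^2 - 1 = 99
d^2(d^2 - 1) = 100 * 99 = 9900
Divide by 12: 9900 / 12 = 825

825


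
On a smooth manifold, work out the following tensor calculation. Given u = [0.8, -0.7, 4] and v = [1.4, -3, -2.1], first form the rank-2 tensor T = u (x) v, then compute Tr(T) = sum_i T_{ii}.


The outer product gives T_{ij} = u_i v_j.
The trace (contraction) is Tr(T) = sum_i T_{ii} = sum_i u_i v_i.
Diagonal entries:
T_{11} = u_1 * v_1 = 0.8 * 1.4 = 1.12
T_{22} = u_2 * v_2 = -0.7 * -3 = 2.1
T_{33} = u_3 * v_3 = 4 * -2.1 = -8.4
Tr(T) = 1.12 + 2.1 + -8.4 = -5.18

-5.18


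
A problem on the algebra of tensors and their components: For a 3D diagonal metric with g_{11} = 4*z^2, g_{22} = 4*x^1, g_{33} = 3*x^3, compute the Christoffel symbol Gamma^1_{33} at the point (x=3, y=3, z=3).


For a diagonal metric, Gamma^k_{ij} = (1/2) g^{kk} (dg_{ik}/dx_j + dg_{jk}/dx_i - dg_{ij}/dx_k).
The metric is diagonal, so g_{ab} = 0 for a != b.
At the given point: g_{11} = 36, g_{22} = 12, g_{33} = 81
g^{11} = 1/36
dg_{31}/dx_3 = 0 (off-diagonal)
dg_{31}/dx_3 = 0 (off-diagonal)
dg_{33}/dx_1 = dg_{33}/dx_1 = 81
Numerator = 0 + 0 - 81 = -81
Gamma^1_{33} = -81 / (2 * 36) = -9/8

-9/8


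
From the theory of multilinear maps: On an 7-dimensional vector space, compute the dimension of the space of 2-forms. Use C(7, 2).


The dimension of the space of p-forms on an n-dimensional space is C(n, p).
n = 7, p = 2
C(7, 2) = 7! / (2! * 5!) = 21

21


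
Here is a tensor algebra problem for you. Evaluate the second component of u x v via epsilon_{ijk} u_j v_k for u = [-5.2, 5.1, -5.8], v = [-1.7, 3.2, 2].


(u x v)_2 = sum_{j,k} epsilon_{2jk} u_j v_k. Only permutations of (1,2,3) contribute; the two non-zero terms are:
eps_{213} u_1 v_3 = -1 * -5.2 * 2 = 10.4
eps_{231} u_3 v_1 = 1 * -5.8 * -1.7 = 9.86
(u x v)_2 = 20.26

20.26


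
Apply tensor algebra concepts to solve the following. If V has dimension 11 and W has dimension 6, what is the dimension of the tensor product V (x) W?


The dimension of a tensor product is the product of dimensions.
dim(V) = 11, dim(W) = 6
dim(V (x) W) = 11 * 6 = 66

66


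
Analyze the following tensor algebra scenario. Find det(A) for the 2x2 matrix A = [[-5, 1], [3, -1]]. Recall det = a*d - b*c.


For a 2x2 matrix [[a, b], [c, d]], det = a*d - b*c.
a = -5, b = 1, c = 3, d = -1
a*d = -5 * -1 = 5
b*c = 1 * 3 = 3
det = 5 - 3 = 2

2


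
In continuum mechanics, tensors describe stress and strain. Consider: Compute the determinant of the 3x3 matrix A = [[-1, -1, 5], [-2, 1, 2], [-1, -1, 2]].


Expanding along the first row, det(A) = a11*M_11 - a12*M_12 + a13*M_13, where M_1j is the (1,j) minor.
Minor M_11 = 1*2 - 2*-1 = 4
Minor M_12 = -2*2 - 2*-1 = -2
Minor M_13 = -2*-1 - 1*-1 = 3
det = -1*(4) - -1*(-2) + 5*(3)
    = -4 - 2 + 15
    = 9

9


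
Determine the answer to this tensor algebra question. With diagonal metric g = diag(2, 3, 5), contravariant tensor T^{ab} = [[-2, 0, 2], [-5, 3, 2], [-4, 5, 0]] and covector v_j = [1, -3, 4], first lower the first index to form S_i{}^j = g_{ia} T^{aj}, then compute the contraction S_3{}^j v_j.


Step 1: lower the first index. For a diagonal metric, g_{ia} T^{aj} = g_{ii} T^{ij} (no sum on i).
g_{33} = 5
S_3{}^1 = 5 * T^{31} = 5 * -4 = -20
S_3{}^2 = 5 * T^{32} = 5 * 5 = 25
S_3{}^3 = 5 * T^{33} = 5 * 0 = 0
Step 2: contract S_3{}^j with v_j.
S_3{}^1 * v_1 = -20 * 1 = -20
S_3{}^2 * v_2 = 25 * -3 = -75
S_3{}^3 * v_3 = 0 * 4 = 0
Result = -20 + -75 + 0 = -95

-95


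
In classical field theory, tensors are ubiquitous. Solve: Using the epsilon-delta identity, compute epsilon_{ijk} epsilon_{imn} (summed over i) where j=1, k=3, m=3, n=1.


Using the identity: epsilon_{ijk} epsilon_{imn} = delta_{jm} delta_{kn} - delta_{jn} delta_{km}.
delta_{13} = 0
delta_{31} = 0
delta_{11} = 1
delta_{33} = 1
Result = 0 * 0 - 1 * 1 = 0 - 1 = -1

-1


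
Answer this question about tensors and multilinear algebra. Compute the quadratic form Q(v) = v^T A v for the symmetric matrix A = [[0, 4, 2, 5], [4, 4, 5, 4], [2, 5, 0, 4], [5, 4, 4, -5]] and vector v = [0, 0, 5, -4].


First compute Av:
(Av)_1 = 0*0 + 4*0 + 2*5 + 5*-4 = -10
(Av)_2 = 4*0 + 4*0 + 5*5 + 4*-4 = 9
(Av)_3 = 2*0 + 5*0 + 0*5 + 4*-4 = -16
(Av)_4 = 5*0 + 4*0 + 4*5 + -5*-4 = 40
Av = [-10, 9, -16, 40]
Then v^T (Av) = 0*-10 + 0*9 + 5*-16 + -4*40
= 0 + 0 + -80 + -160 = -240

-240


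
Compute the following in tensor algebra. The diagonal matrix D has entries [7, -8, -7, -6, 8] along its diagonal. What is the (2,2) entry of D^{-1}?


For a diagonal matrix, the inverse has entries (D^{-1})_{ii} = 1/d_{ii}.
The diagonal entries are: d_{11} = 7, d_{22} = -8, d_{33} = -7, d_{44} = -6, d_{55} = 8
We need (D^{-1})_{22} = 1/d_{22} = 1/-8 = -1/8

-1/8


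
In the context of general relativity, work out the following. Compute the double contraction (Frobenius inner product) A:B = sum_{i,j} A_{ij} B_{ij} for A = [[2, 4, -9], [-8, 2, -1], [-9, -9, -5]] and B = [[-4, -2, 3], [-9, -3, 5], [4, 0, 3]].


A:B = sum over all i,j of A_{ij} * B_{ij}.
Row 1: 2*-4=-8, 4*-2=-8, -9*3=-27 => row sum = -43
Row 2: -8*-9=72, 2*-3=-6, -1*5=-5 => row sum = 61
Row 3: -9*4=-36, -9*0=0, -5*3=-15 => row sum = -51
Total = -43 + 61 + -51 = -33

-33


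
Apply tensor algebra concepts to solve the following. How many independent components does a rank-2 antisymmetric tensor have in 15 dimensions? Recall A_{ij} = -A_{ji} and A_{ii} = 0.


An antisymmetric rank-2 tensor satisfies A_{ij} = -A_{ji}, so diagonal entries are zero.
The independent components are the upper-triangular entries: C(n, 2) = n(n-1)/2.
n = 15
C(15, 2) = 15 * 14 / 2 = 210 / 2 = 105

105


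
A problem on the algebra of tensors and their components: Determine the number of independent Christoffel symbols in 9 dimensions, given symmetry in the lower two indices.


Christoffel symbols Gamma^k_{ij} are symmetric in i,j, so there are d * d(d+1)/2 independent symbols.
d = 9
d(d+1)/2 = 9 * 10 / 2 = 45
Total = 9 * 45 = 405

405


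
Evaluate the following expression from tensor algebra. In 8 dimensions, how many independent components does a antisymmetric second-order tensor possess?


A antisymmetric rank-2 tensor in d dimensions has d(d-1)/2 independent components.
d = 8
d(d-1)/2 = 8 * 7 / 2 = 56 / 2 = 28

28


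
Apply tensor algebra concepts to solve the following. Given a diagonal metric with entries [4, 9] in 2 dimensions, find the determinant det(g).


For a diagonal metric, the determinant is the product of diagonal entries.
Diagonal entries: 4, 9
det(g) = 4 * 9 = 36

36


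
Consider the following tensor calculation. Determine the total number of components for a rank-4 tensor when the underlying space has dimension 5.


The number of components of a rank-r tensor in d dimensions is d^r.
Here d = 5 and r = 4.
5^4 = 625

625


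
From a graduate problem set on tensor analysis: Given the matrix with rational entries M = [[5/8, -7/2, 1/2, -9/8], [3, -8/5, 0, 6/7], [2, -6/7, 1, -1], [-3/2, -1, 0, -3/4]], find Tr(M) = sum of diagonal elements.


The trace is the sum of diagonal entries.
Diagonal: M[1,1] = 5/8, M[2,2] = -8/5, M[3,3] = 1, M[4,4] = -3/4
Tr(M) = 5/8 + -8/5 + 1 + -3/4
Computing step by step:
After adding M[1,1]: 5/8
After adding M[2,2]: -39/40
After adding M[3,3]: 1/40
After adding M[4,4]: -29/40
Tr(M) = -29/40

-29/40


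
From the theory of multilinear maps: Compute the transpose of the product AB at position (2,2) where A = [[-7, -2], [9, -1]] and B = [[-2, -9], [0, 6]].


(AB)^T_{ij} = (AB)_{ji} = sum_k A_{jk} B_{ki}.
For i=2, j=2 we need (AB)_{22}:
A_{21} * B_{12} = 9 * -9 = -81
A_{22} * B_{22} = -1 * 6 = -6
Sum = -81 + -6 = -87

-87


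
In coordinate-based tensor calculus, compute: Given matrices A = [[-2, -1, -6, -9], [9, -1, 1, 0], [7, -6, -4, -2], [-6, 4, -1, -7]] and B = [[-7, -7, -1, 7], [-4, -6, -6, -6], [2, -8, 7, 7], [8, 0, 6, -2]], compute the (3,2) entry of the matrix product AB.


(AB)_{ij} = sum_k A_{ik} B_{kj}.
For i=3, j=2:
A_{31} * B_{12} = 7 * -7 = -49
A_{32} * B_{22} = -6 * -6 = 36
A_{33} * B_{32} = -4 * -8 = 32
A_{34} * B_{42} = -2 * 0 = 0
Sum = -49 + 36 + 32 + 0 = 19

19


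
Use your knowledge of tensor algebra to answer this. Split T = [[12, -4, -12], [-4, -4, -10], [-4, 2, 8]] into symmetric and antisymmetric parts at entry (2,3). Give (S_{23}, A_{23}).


T_{23} = -10
T_{32} = 2
S_{23} = (-10 + 2)/2 = -8/2 = -4
A_{23} = (-10 - 2)/2 = -12/2 = -6
Check: S + A = -4 + -6 = -10 = T_{23}.

(-4, -6)


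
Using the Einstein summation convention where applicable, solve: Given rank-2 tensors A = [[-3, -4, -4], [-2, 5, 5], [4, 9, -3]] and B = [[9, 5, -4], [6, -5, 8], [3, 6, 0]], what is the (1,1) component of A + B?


Tensor addition is component-wise: (A + B)_{ij} = A_{ij} + B_{ij}.
A_{11} = -3
B_{11} = 9
(A + B)_{11} = -3 + 9 = 6

6


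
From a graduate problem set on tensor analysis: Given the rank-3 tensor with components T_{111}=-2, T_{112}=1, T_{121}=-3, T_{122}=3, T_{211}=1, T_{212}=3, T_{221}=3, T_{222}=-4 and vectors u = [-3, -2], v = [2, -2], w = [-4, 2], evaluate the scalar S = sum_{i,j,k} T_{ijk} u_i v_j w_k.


S = sum over i,j,k of T_{ijk} u_i v_j w_k. Expanding all 8 terms:
T_{111}*u_1*v_1*w_1 = -2*-3*2*-4 = -48  (running total: -48)
T_{112}*u_1*v_1*w_2 = 1*-3*2*2 = -12  (running total: -60)
T_{121}*u_1*v_2*w_1 = -3*-3*-2*-4 = 72  (running total: 12)
T_{122}*u_1*v_2*w_2 = 3*-3*-2*2 = 36  (running total: 48)
T_{211}*u_2*v_1*w_1 = 1*-2*2*-4 = 16  (running total: 64)
T_{212}*u_2*v_1*w_2 = 3*-2*2*2 = -24  (running total: 40)
T_{221}*u_2*v_2*w_1 = 3*-2*-2*-4 = -48  (running total: -8)
T_{222}*u_2*v_2*w_2 = -4*-2*-2*2 = -32  (running total: -40)
S = -40

-40


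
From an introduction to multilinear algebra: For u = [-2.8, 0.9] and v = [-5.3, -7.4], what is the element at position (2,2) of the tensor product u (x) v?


The outer product entry T_{ij} = u_i * v_j.
We need i=2, j=2.
u_2 = 0.9, v_2 = -7.4
T_{2,2} = 0.9 * -7.4 = -6.66

-6.66


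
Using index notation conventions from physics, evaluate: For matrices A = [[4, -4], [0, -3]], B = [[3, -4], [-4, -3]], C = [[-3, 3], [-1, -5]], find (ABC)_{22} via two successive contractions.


(ABC)_{22} = sum_m (AB)_{2m} C_{m2}. First compute row 2 of AB.
(AB)_{21} = 0*3 + -3*-4 = 12
(AB)_{22} = 0*-4 + -3*-3 = 9
Now contract with column 2 of C:
(AB)_{21} * C_{12} = 12 * 3 = 36
(AB)_{22} * C_{22} = 9 * -5 = -45
(ABC)_{22} = 36 + -45 = -9

-9


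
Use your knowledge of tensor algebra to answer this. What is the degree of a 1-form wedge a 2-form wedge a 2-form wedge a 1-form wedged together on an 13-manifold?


The degree of a wedge product is the sum of the degrees of the individual forms.
Degrees: 1, 2, 2, 1
Total degree = 1 + 2 + 2 + 1 = 6

6


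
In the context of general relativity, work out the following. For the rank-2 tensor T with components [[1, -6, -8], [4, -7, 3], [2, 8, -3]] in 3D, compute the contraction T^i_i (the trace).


The contraction (trace) of a rank-2 tensor is the sum of its diagonal elements.
Diagonal entries: A[1,1] = 1, A[2,2] = -7, A[3,3] = -3
Tr(A) = 1 + -7 + -3 = -9

-9


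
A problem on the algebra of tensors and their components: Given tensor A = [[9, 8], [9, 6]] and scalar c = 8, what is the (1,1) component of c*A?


Scalar multiplication: (cA)_{ij} = c * A_{ij}.
c = 8
A_{11} = 9
(cA)_{11} = 8 * 9 = 72

72


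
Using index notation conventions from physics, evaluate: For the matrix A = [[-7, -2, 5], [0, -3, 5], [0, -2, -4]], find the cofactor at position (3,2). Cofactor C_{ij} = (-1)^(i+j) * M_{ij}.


To find cofactor C_{32}, delete row 3 and column 2.
The resulting 2x2 submatrix is: [[-7, 5], [0, 5]]
Minor M_{32} = -7*5 - 5*0
  = -35 - 0 = -35
Sign = (-1)^(3+2) = (-1)^5 = -1
Cofactor C_{32} = -1 * -35 = 35

35


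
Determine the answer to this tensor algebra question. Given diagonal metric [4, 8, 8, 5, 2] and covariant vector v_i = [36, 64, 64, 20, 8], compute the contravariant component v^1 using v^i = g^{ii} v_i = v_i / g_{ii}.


To raise an index with a diagonal metric: v^i = v_i / g_{ii}.
For index 1: v_1 = 36, g_{11} = 4
v^1 = 36 / 4 = 9

9


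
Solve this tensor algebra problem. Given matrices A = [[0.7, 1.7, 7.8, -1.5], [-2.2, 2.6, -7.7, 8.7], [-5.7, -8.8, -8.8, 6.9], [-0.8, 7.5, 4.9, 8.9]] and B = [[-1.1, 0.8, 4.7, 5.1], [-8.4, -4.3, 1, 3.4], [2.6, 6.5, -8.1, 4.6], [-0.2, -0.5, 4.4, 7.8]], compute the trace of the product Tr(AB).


Tr(AB) = sum_i (AB)_{ii} where (AB)_{ii} = sum_k A_{ik} B_{ki}.
(AB)_{11} = 0.7*-1.1 + 1.7*-8.4 + 7.8*2.6 + -1.5*-0.2 = 5.53
(AB)_{22} = -2.2*0.8 + 2.6*-4.3 + -7.7*6.5 + 8.7*-0.5 = -67.34
(AB)_{33} = -5.7*4.7 + -8.8*1 + -8.8*-8.1 + 6.9*4.4 = 66.05
(AB)_{44} = -0.8*5.1 + 7.5*3.4 + 4.9*4.6 + 8.9*7.8 = 113.38
Tr(AB) = 5.53 + -67.34 + 66.05 + 113.38 = 117.62

117.62


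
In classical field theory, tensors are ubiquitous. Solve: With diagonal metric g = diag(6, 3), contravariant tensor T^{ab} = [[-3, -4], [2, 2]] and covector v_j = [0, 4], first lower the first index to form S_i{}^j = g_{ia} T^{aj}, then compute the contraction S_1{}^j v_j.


Step 1: lower the first index. For a diagonal metric, g_{ia} T^{aj} = g_{ii} T^{ij} (no sum on i).
g_{11} = 6
S_1{}^1 = 6 * T^{11} = 6 * -3 = -18
S_1{}^2 = 6 * T^{12} = 6 * -4 = -24
Step 2: contract S_1{}^j with v_j.
S_1{}^1 * v_1 = -18 * 0 = 0
S_1{}^2 * v_2 = -24 * 4 = -96
Result = 0 + -96 = -96

-96


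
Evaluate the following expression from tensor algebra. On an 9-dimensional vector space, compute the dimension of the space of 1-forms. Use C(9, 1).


The dimension of the space of p-forms on an n-dimensional space is C(n, p).
n = 9, p = 1
C(9, 1) = 9! / (1! * 8!) = 9

9


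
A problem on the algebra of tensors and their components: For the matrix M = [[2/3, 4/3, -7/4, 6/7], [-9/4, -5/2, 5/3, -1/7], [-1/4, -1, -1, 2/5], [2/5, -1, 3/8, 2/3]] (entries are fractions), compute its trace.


The trace is the sum of diagonal entries.
Diagonal: M[1,1] = 2/3, M[2,2] = -5/2, M[3,3] = -1, M[4,4] = 2/3
Tr(M) = 2/3 + -5/2 + -1 + 2/3
Computing step by step:
After adding M[1,1]: 2/3
After adding M[2,2]: -11/6
After adding M[3,3]: -17/6
After adding M[4,4]: -13/6
Tr(M) = -13/6

-13/6


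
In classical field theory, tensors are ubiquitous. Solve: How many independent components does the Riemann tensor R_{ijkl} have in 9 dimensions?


The Riemann tensor in d dimensions has d^2(d^2 - 1)/12 independent components.
d = 9, so d^2 = 81
d^2 - 1 = 80
d^2(d^2 - 1) = 81 * 80 = 6480
Divide by 12: 6480 / 12 = 540

540


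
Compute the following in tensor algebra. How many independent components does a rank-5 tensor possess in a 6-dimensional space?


The number of components of a rank-r tensor in d dimensions is d^r.
Here d = 6 and r = 5.
6^5 = 7776

7776


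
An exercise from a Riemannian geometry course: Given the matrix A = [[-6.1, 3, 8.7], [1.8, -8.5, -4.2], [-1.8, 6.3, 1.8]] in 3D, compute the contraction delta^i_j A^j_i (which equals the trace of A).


The contraction (trace) of a rank-2 tensor is the sum of its diagonal elements.
Diagonal entries: A[1,1] = -6.1, A[2,2] = -8.5, A[3,3] = 1.8
Tr(A) = -6.1 + -8.5 + 1.8 = -12.8

-12.8


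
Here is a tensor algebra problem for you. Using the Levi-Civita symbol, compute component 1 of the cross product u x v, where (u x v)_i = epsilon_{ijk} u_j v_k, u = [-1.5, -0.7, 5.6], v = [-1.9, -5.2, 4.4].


(u x v)_1 = sum_{j,k} epsilon_{1jk} u_j v_k. Only permutations of (1,2,3) contribute; the two non-zero terms are:
eps_{123} u_2 v_3 = 1 * -0.7 * 4.4 = -3.08
eps_{132} u_3 v_2 = -1 * 5.6 * -5.2 = 29.12
(u x v)_1 = 26.04

26.04


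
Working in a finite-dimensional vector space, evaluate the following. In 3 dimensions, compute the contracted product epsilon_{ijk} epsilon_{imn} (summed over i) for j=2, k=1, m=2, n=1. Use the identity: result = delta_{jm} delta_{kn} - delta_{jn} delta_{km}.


Using the identity: epsilon_{ijk} epsilon_{imn} = delta_{jm} delta_{kn} - delta_{jn} delta_{km}.
delta_{22} = 1
delta_{11} = 1
delta_{21} = 0
delta_{12} = 0
Result = 1 * 1 - 0 * 0 = 1 - 0 = 1

1


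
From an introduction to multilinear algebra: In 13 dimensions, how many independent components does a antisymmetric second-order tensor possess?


A antisymmetric rank-2 tensor in d dimensions has d(d-1)/2 independent components.
d = 13
d(d-1)/2 = 13 * 12 / 2 = 156 / 2 = 78

78


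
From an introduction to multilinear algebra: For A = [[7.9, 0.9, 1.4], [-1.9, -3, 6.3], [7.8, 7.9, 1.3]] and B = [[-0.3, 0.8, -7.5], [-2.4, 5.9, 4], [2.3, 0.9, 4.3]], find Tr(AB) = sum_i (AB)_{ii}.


Tr(AB) = sum_i (AB)_{ii} where (AB)_{ii} = sum_k A_{ik} B_{ki}.
(AB)_{11} = 7.9*-0.3 + 0.9*-2.4 + 1.4*2.3 = -1.31
(AB)_{22} = -1.9*0.8 + -3*5.9 + 6.3*0.9 = -13.55
(AB)_{33} = 7.8*-7.5 + 7.9*4 + 1.3*4.3 = -21.31
Tr(AB) = -1.31 + -13.55 + -21.31 = -36.17

-36.17


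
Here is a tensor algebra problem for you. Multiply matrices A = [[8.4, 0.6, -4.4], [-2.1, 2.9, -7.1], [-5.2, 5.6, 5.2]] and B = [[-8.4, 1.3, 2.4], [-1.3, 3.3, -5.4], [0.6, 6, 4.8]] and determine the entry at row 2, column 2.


(AB)_{ij} = sum_k A_{ik} B_{kj}.
For i=2, j=2:
A_{21} * B_{12} = -2.1 * 1.3 = -2.73
A_{22} * B_{22} = 2.9 * 3.3 = 9.57
A_{23} * B_{32} = -7.1 * 6 = -42.6
Sum = -2.73 + 9.57 + -42.6 = -35.76

-35.76


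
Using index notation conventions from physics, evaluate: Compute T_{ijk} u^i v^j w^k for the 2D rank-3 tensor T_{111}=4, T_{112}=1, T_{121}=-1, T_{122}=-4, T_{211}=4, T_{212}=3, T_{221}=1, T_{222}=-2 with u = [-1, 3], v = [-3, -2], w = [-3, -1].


S = sum over i,j,k of T_{ijk} u_i v_j w_k. Expanding all 8 terms:
T_{111}*u_1*v_1*w_1 = 4*-1*-3*-3 = -36  (running total: -36)
T_{112}*u_1*v_1*w_2 = 1*-1*-3*-1 = -3  (running total: -39)
T_{121}*u_1*v_2*w_1 = -1*-1*-2*-3 = 6  (running total: -33)
T_{122}*u_1*v_2*w_2 = -4*-1*-2*-1 = 8  (running total: -25)
T_{211}*u_2*v_1*w_1 = 4*3*-3*-3 = 108  (running total: 83)
T_{212}*u_2*v_1*w_2 = 3*3*-3*-1 = 27  (running total: 110)
T_{221}*u_2*v_2*w_1 = 1*3*-2*-3 = 18  (running total: 128)
T_{222}*u_2*v_2*w_2 = -2*3*-2*-1 = -12  (running total: 116)
S = 116

116


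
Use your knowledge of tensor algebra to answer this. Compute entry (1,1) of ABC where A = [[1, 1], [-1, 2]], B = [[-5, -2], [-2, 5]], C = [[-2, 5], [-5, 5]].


(ABC)_{11} = sum_m (AB)_{1m} C_{m1}. First compute row 1 of AB.
(AB)_{11} = 1*-5 + 1*-2 = -7
(AB)_{12} = 1*-2 + 1*5 = 3
Now contract with column 1 of C:
(AB)_{11} * C_{11} = -7 * -2 = 14
(AB)_{12} * C_{21} = 3 * -5 = -15
(ABC)_{11} = 14 + -15 = -1

-1


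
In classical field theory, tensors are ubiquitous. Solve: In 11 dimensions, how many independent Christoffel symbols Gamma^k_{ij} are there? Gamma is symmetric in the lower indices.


Christoffel symbols Gamma^k_{ij} are symmetric in i,j, so there are d * d(d+1)/2 independent symbols.
d = 11
d(d+1)/2 = 11 * 12 / 2 = 66
Total = 11 * 66 = 726

726


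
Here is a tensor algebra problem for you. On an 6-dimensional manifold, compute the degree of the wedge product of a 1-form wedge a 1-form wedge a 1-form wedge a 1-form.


The degree of a wedge product is the sum of the degrees of the individual forms.
Degrees: 1, 1, 1, 1
Total degree = 1 + 1 + 1 + 1 = 4

4


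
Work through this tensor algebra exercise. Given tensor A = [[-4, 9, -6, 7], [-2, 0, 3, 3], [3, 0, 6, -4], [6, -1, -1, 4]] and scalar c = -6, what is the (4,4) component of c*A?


Scalar multiplication: (cA)_{ij} = c * A_{ij}.
c = -6
A_{44} = 4
(cA)_{44} = -6 * 4 = -24

-24


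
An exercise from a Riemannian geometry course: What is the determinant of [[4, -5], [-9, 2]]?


For a 2x2 matrix [[a, b], [c, d]], det = a*d - b*c.
a = 4, b = -5, c = -9, d = 2
a*d = 4 * 2 = 8
b*c = -5 * -9 = 45
det = 8 - 45 = -37

-37


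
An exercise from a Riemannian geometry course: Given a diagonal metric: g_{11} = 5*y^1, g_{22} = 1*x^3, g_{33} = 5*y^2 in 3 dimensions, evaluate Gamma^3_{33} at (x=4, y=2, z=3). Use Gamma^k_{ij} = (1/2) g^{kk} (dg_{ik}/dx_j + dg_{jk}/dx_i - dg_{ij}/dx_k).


For a diagonal metric, Gamma^k_{ij} = (1/2) g^{kk} (dg_{ik}/dx_j + dg_{jk}/dx_i - dg_{ij}/dx_k).
The metric is diagonal, so g_{ab} = 0 for a != b.
At the given point: g_{11} = 10, g_{22} = 64, g_{33} = 20
g^{33} = 1/20
dg_{33}/dx_3 = dg_{33}/dx_3 = 0
dg_{33}/dx_3 = dg_{33}/dx_3 = 0
dg_{33}/dx_3 = dg_{33}/dx_3 = 0
Numerator = 0 + 0 - 0 = 0
Gamma^3_{33} = 0 / (2 * 20) = 0

0


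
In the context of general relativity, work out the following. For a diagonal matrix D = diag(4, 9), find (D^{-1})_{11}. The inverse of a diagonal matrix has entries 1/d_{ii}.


For a diagonal matrix, the inverse has entries (D^{-1})_{ii} = 1/d_{ii}.
The diagonal entries are: d_{11} = 4, d_{22} = 9
We need (D^{-1})_{11} = 1/d_{11} = 1/4 = 1/4

1/4


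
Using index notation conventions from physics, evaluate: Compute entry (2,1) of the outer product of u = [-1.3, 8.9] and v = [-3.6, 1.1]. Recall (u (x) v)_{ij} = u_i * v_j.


The outer product entry T_{ij} = u_i * v_j.
We need i=2, j=1.
u_2 = 8.9, v_1 = -3.6
T_{2,1} = 8.9 * -3.6 = -32.04

-32.04


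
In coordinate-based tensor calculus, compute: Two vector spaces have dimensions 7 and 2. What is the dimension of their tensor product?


The dimension of a tensor product is the product of dimensions.
dim(V) = 7, dim(W) = 2
dim(V (x) W) = 7 * 2 = 14

14


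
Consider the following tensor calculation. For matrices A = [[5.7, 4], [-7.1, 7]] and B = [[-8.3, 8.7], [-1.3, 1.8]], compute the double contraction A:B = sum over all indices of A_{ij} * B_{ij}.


A:B = sum over all i,j of A_{ij} * B_{ij}.
Row 1: 5.7*-8.3=-47.31, 4*8.7=34.8 => row sum = -12.51
Row 2: -7.1*-1.3=9.23, 7*1.8=12.6 => row sum = 21.83
Total = -12.51 + 21.83 = 9.32

9.32


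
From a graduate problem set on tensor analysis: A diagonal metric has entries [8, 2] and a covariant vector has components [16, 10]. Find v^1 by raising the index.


To raise an index with a diagonal metric: v^i = v_i / g_{ii}.
For index 1: v_1 = 16, g_{11} = 8
v^1 = 16 / 8 = 2

2


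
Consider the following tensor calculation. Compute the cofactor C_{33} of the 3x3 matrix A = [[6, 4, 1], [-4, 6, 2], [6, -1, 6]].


To find cofactor C_{33}, delete row 3 and column 3.
The resulting 2x2 submatrix is: [[6, 4], [-4, 6]]
Minor M_{33} = 6*6 - 4*-4
  = 36 - -16 = 52
Sign = (-1)^(3+3) = (-1)^6 = 1
Cofactor C_{33} = 1 * 52 = 52

52


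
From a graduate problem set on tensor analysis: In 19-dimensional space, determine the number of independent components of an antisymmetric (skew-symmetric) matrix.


An antisymmetric rank-2 tensor satisfies A_{ij} = -A_{ji}, so diagonal entries are zero.
The independent components are the upper-triangular entries: C(n, 2) = n(n-1)/2.
n = 19
C(19, 2) = 19 * 18 / 2 = 342 / 2 = 171

171


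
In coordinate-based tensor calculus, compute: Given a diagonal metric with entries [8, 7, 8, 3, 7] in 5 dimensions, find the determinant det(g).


For a diagonal metric, the determinant is the product of diagonal entries.
Diagonal entries: 8, 7, 8, 3, 7
det(g) = 8 * 7 * 8 * 3 * 7 = 9408

9408


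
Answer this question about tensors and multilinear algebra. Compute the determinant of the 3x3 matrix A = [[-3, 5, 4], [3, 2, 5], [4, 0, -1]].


Expanding along the first row, det(A) = a11*M_11 - a12*M_12 + a13*M_13, where M_1j is the (1,j) minor.
Minor M_11 = 2*-1 - 5*0 = -2
Minor M_12 = 3*-1 - 5*4 = -23
Minor M_13 = 3*0 - 2*4 = -8
det = -3*(-2) - 5*(-23) + 4*(-8)
    = 6 - -115 + -32
    = 89

89


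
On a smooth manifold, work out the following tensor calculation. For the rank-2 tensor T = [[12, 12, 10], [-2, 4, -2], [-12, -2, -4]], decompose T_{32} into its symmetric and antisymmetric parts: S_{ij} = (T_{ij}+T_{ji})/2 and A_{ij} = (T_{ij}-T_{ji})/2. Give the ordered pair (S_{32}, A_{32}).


T_{32} = -2
T_{23} = -2
S_{32} = (-2 + -2)/2 = -4/2 = -2
A_{32} = (-2 - -2)/2 = 0/2 = 0
Check: S + A = -2 + 0 = -2 = T_{32}.

(-2, 0)


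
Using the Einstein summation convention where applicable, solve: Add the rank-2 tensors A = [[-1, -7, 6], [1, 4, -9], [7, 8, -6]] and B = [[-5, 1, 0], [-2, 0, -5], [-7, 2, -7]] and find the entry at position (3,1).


Tensor addition is component-wise: (A + B)_{ij} = A_{ij} + B_{ij}.
A_{31} = 7
B_{31} = -7
(A + B)_{31} = 7 + -7 = 0

0


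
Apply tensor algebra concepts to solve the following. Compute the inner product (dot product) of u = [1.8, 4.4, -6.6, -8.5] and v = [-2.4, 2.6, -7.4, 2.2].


The inner product u . v = sum of u_i * v_i.
Term-by-term: 1.8 * -2.4, 4.4 * 2.6, -6.6 * -7.4, -8.5 * 2.2
Products: -4.32, 11.44, 48.84, -18.7
Sum = -4.32 + 11.44 + 48.84 + -18.7 = 37.26

37.26


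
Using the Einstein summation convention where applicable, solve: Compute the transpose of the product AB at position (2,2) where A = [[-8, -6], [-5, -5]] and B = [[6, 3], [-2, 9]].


(AB)^T_{ij} = (AB)_{ji} = sum_k A_{jk} B_{ki}.
For i=2, j=2 we need (AB)_{22}:
A_{21} * B_{12} = -5 * 3 = -15
A_{22} * B_{22} = -5 * 9 = -45
Sum = -15 + -45 = -60

-60


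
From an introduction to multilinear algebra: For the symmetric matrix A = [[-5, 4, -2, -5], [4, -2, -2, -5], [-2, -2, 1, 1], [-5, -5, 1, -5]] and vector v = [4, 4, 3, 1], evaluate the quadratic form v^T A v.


First compute Av:
(Av)_1 = -5*4 + 4*4 + -2*3 + -5*1 = -15
(Av)_2 = 4*4 + -2*4 + -2*3 + -5*1 = -3
(Av)_3 = -2*4 + -2*4 + 1*3 + 1*1 = -12
(Av)_4 = -5*4 + -5*4 + 1*3 + -5*1 = -42
Av = [-15, -3, -12, -42]
Then v^T (Av) = 4*-15 + 4*-3 + 3*-12 + 1*-42
= -60 + -12 + -36 + -42 = -150

-150


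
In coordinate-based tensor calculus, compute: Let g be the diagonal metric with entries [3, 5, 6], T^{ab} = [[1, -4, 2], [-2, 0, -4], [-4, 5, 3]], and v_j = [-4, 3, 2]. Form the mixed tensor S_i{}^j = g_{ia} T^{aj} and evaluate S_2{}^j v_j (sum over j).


Step 1: lower the first index. For a diagonal metric, g_{ia} T^{aj} = g_{ii} T^{ij} (no sum on i).
g_{22} = 5
S_2{}^1 = 5 * T^{21} = 5 * -2 = -10
S_2{}^2 = 5 * T^{22} = 5 * 0 = 0
S_2{}^3 = 5 * T^{23} = 5 * -4 = -20
Step 2: contract S_2{}^j with v_j.
S_2{}^1 * v_1 = -10 * -4 = 40
S_2{}^2 * v_2 = 0 * 3 = 0
S_2{}^3 * v_3 = -20 * 2 = -40
Result = 40 + 0 + -40 = 0

0


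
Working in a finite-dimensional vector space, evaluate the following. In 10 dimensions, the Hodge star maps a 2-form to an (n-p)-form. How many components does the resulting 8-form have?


The Hodge dual of a p-form on an n-dimensional manifold is an (n-p)-form.
n = 10, p = 2, so dual degree = 10 - 2 = 8
The number of components is C(n, n-p) = C(10, 8) = 45

45


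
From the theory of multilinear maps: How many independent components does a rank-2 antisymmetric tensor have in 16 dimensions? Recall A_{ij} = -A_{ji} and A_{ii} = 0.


An antisymmetric rank-2 tensor satisfies A_{ij} = -A_{ji}, so diagonal entries are zero.
The independent components are the upper-triangular entries: C(n, 2) = n(n-1)/2.
n = 16
C(16, 2) = 16 * 15 / 2 = 240 / 2 = 120

120


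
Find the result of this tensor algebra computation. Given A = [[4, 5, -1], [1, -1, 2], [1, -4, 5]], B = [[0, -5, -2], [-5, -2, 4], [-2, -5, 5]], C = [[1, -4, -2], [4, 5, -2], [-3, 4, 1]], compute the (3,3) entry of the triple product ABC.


(ABC)_{33} = sum_m (AB)_{3m} C_{m3}. First compute row 3 of AB.
(AB)_{31} = 1*0 + -4*-5 + 5*-2 = 10
(AB)_{32} = 1*-5 + -4*-2 + 5*-5 = -22
(AB)_{33} = 1*-2 + -4*4 + 5*5 = 7
Now contract with column 3 of C:
(AB)_{31} * C_{13} = 10 * -2 = -20
(AB)_{32} * C_{23} = -22 * -2 = 44
(AB)_{33} * C_{33} = 7 * 1 = 7
(ABC)_{33} = -20 + 44 + 7 = 31

31


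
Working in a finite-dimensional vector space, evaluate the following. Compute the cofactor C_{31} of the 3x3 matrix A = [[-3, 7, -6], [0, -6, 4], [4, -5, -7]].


To find cofactor C_{31}, delete row 3 and column 1.
The resulting 2x2 submatrix is: [[7, -6], [-6, 4]]
Minor M_{31} = 7*4 - -6*-6
  = 28 - 36 = -8
Sign = (-1)^(3+1) = (-1)^4 = 1
Cofactor C_{31} = 1 * -8 = -8

-8


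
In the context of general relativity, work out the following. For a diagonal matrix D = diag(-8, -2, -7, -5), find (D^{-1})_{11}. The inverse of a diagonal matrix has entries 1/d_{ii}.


For a diagonal matrix, the inverse has entries (D^{-1})_{ii} = 1/d_{ii}.
The diagonal entries are: d_{11} = -8, d_{22} = -2, d_{33} = -7, d_{44} = -5
We need (D^{-1})_{11} = 1/d_{11} = 1/-8 = -1/8

-1/8


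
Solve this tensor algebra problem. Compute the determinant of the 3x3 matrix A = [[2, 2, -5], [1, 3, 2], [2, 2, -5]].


Expanding along the first row, det(A) = a11*M_11 - a12*M_12 + a13*M_13, where M_1j is the (1,j) minor.
Minor M_11 = 3*-5 - 2*2 = -19
Minor M_12 = 1*-5 - 2*2 = -9
Minor M_13 = 1*2 - 3*2 = -4
det = 2*(-19) - 2*(-9) + -5*(-4)
    = -38 - -18 + 20
    = 0

0


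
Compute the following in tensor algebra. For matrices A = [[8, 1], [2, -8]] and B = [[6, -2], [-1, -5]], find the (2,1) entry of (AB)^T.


(AB)^T_{ij} = (AB)_{ji} = sum_k A_{jk} B_{ki}.
For i=2, j=1 we need (AB)_{12}:
A_{11} * B_{12} = 8 * -2 = -16
A_{12} * B_{22} = 1 * -5 = -5
Sum = -16 + -5 = -21

-21


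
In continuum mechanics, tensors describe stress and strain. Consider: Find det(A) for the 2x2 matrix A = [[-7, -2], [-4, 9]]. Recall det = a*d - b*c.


For a 2x2 matrix [[a, b], [c, d]], det = a*d - b*c.
a = -7, b = -2, c = -4, d = 9
a*d = -7 * 9 = -63
b*c = -2 * -4 = 8
det = -63 - 8 = -71

-71


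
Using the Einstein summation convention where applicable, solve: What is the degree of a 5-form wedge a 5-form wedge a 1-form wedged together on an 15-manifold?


The degree of a wedge product is the sum of the degrees of the individual forms.
Degrees: 5, 5, 1
Total degree = 5 + 5 + 1 = 11

11


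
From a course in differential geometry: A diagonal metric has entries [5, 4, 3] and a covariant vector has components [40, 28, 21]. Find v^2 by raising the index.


To raise an index with a diagonal metric: v^i = v_i / g_{ii}.
For index 2: v_2 = 28, g_{22} = 4
v^2 = 28 / 4 = 7

7


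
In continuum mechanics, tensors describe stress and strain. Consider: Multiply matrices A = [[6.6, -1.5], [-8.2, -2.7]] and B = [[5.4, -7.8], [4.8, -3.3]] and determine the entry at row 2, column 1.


(AB)_{ij} = sum_k A_{ik} B_{kj}.
For i=2, j=1:
A_{21} * B_{11} = -8.2 * 5.4 = -44.28
A_{22} * B_{21} = -2.7 * 4.8 = -12.96
Sum = -44.28 + -12.96 = -57.24

-57.24


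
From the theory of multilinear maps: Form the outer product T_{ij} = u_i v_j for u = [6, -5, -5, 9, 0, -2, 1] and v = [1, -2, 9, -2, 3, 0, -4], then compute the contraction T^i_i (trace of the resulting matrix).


The outer product gives T_{ij} = u_i v_j.
The trace (contraction) is Tr(T) = sum_i T_{ii} = sum_i u_i v_i.
Diagonal entries:
T_{11} = u_1 * v_1 = 6 * 1 = 6
T_{22} = u_2 * v_2 = -5 * -2 = 10
T_{33} = u_3 * v_3 = -5 * 9 = -45
T_{44} = u_4 * v_4 = 9 * -2 = -18
T_{55} = u_5 * v_5 = 0 * 3 = 0
T_{66} = u_6 * v_6 = -2 * 0 = 0
T_{77} = u_7 * v_7 = 1 * -4 = -4
Tr(T) = 6 + 10 + -45 + -18 + 0 + 0 + -4 = -51

-51


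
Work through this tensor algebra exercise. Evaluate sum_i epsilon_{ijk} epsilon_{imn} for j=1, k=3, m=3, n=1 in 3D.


Using the identity: epsilon_{ijk} epsilon_{imn} = delta_{jm} delta_{kn} - delta_{jn} delta_{km}.
delta_{13} = 0
delta_{31} = 0
delta_{11} = 1
delta_{33} = 1
Result = 0 * 0 - 1 * 1 = 0 - 1 = -1

-1


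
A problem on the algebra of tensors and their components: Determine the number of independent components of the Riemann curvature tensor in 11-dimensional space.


The Riemann tensor in d dimensions has d^2(d^2 - 1)/12 independent components.
d = 11, so d^2 = 121
d^2 - 1 = 120
d^2(d^2 - 1) = 121 * 120 = 14520
Divide by 12: 14520 / 12 = 1210

1210


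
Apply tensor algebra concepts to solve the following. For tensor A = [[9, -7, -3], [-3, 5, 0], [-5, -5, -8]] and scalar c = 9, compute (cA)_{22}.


Scalar multiplication: (cA)_{ij} = c * A_{ij}.
c = 9
A_{22} = 5
(cA)_{22} = 9 * 5 = 45

45


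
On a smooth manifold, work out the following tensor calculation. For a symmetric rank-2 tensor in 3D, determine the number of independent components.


A symmetric rank-2 tensor in d dimensions has d(d+1)/2 independent components.
d = 3
d(d+1)/2 = 3 * 4 / 2 = 12 / 2 = 6

6


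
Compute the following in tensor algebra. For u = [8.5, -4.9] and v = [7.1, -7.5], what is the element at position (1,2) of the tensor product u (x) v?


The outer product entry T_{ij} = u_i * v_j.
We need i=1, j=2.
u_1 = 8.5, v_2 = -7.5
T_{1,2} = 8.5 * -7.5 = -63.75

-63.75
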